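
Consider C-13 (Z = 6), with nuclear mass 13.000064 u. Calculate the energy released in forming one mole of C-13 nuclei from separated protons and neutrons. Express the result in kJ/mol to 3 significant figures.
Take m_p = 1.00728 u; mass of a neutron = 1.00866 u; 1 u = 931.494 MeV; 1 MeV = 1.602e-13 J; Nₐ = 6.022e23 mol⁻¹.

The nucleus contains 6 protons and 13 − 6 = 7 neutrons.
Mass of separated nucleons = 6(1.00728) + 7(1.00866) = 6.04368 + 7.06062 = 13.10430 u
The mass defect is 13.10430 − 13.000064 = 0.104236 u.
Binding energy = Δm·c² = 0.104236 × 931.494 MeV/u = 97.0952 MeV
Per nucleus in joules: 97.0952 MeV × 1.602e-13 J/MeV = 1.5555e-11 J
Per mole: 1.5555e-11 J × 6.022e23 mol⁻¹ = 9.3672e+12 J/mol

9.37e+09 kJ/mol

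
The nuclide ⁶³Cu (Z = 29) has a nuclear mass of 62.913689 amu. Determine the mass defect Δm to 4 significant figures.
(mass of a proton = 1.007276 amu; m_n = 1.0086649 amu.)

0.5919 amu

Mass of separated nucleons = 29(1.007276) + 34(1.0086649) = 29.211004 + 34.2946066 = 63.5056106 amu
The mass defect is 63.5056106 − 62.913689 = 0.5919216 amu.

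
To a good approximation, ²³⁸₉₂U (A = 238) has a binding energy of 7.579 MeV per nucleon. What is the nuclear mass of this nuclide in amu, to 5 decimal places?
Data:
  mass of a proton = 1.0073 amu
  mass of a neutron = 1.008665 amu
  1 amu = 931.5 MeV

238.00024 amu

Total binding energy = 238 × 7.579 = 1803.802 MeV
Mass defect = 1803.802 MeV / (931.5 MeV/amu) = 1.9364487 amu
Constituent mass = 92(1.0073) + 146(1.008665) = 239.936690 amu
Nuclear mass = 239.936690 − 1.9364487 = 238.0002413 amu ≈ 238.00024 amu (to 5 decimal places)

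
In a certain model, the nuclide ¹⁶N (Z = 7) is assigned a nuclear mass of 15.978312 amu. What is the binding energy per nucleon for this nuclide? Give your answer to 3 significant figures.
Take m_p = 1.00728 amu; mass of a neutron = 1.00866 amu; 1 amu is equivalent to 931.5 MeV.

The nucleus contains 7 protons and 16 − 7 = 9 neutrons.
Mass of separated nucleons = 7(1.00728) + 9(1.00866) = 7.05096 + 9.07794 = 16.12890 amu
Mass defect Δm = 16.12890 − 15.978312 = 0.150588 amu
E_B = 0.150588 × 931.5 = 140.273 MeV
Dividing by A = 16 gives 8.767 MeV per nucleon.

8.77 MeV/nucleon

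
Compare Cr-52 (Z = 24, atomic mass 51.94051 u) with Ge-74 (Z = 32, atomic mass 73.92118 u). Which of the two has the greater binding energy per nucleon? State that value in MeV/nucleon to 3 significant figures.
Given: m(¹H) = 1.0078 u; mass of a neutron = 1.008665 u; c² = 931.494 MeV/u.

Cr-52; 8.77 MeV/nucleon

Cr-52: Σm = 24(1.0078) + 28(1.008665) = 52.429820 u; Δm = 0.489310 u; E_B = 455.79 MeV; E_B/A = 8.765 MeV
Ge-74: Σm = 32(1.0078) + 42(1.008665) = 74.613530 u; Δm = 0.692350 u; E_B = 644.92 MeV; E_B/A = 8.715 MeV
Cr-52 has the higher binding energy per nucleon, so it is the more tightly bound nucleus.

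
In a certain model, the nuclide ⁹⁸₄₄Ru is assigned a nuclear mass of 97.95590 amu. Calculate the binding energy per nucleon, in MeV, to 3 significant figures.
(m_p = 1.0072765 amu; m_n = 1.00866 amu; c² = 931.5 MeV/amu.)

Σm = 44·m_p + 54·m_n = 44.3201660 + 54.46764 = 98.7878060 amu
Δm = 98.7878060 − 97.95590 = 0.8319060 amu
Binding energy = Δm·c² = 0.8319060 × 931.5 MeV/amu = 774.920 MeV
Per nucleon: 774.920 / 98 = 7.907 MeV

7.91 MeV/nucleon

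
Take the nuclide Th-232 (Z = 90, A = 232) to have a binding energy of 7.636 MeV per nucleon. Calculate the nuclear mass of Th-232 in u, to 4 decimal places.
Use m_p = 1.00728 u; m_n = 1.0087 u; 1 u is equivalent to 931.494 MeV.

231.9888 u

Total binding energy = 232 × 7.636 = 1771.552 MeV
Mass defect = 1771.552 MeV / (931.494 MeV/u) = 1.901839 u
Constituent mass = 90(1.00728) + 142(1.0087) = 233.89060 u
Nuclear mass = 233.89060 − 1.901839 = 231.988761 u ≈ 231.9888 u (to 4 decimal places)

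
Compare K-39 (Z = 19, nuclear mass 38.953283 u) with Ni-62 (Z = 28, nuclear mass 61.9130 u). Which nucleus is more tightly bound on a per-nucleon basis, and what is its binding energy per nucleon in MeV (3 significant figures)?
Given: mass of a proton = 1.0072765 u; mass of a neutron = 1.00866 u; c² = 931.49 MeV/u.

Ni-62; 8.79 MeV/nucleon

K-39: Σm = 19(1.0072765) + 20(1.00866) = 39.3114535 u; Δm = 0.3581705 u; E_B = 333.632 MeV; E_B/A = 8.5547 MeV
Ni-62: Σm = 28(1.0072765) + 34(1.00866) = 62.4981820 u; Δm = 0.5851820 u; E_B = 545.09 MeV; E_B/A = 8.792 MeV
Ni-62 has the higher binding energy per nucleon, so it is the more tightly bound nucleus.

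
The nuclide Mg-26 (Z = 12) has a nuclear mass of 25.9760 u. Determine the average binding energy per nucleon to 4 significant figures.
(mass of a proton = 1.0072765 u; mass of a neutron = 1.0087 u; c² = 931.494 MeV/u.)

8.352 MeV/nucleon

With 12 protons and 14 neutrons (A = 26):
Total constituent mass: 12 × 1.0072765 + 14 × 1.0087 = 26.2091180 u
Mass defect Δm = 26.2091180 − 25.9760 = 0.2331180 u
Binding energy = Δm·c² = 0.2331180 × 931.494 MeV/u = 217.148 MeV
Dividing by A = 26 gives 8.352 MeV per nucleon.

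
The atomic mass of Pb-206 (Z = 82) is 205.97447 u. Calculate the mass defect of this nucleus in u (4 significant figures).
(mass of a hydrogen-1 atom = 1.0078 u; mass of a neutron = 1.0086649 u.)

1.740 u

Z = 82, so N = A − Z = 206 − 82 = 124.
Mass of separated nucleons = 82(1.0078) + 124(1.0086649) = 82.6396 + 125.0744476 = 207.7140476 u
The mass defect is 207.7140476 − 205.97447 = 1.7395776 u.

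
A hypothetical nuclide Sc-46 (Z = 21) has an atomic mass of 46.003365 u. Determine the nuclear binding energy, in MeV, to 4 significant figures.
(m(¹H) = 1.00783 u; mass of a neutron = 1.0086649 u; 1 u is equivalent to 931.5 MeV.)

351.8 MeV

Σm = 21·m(¹H) + 25·m_n = 21.16443 + 25.2166225 = 46.3810525 u
The mass defect is 46.3810525 − 46.003365 = 0.3776875 u.
Converting to energy: 0.3776875 u × 931.5 MeV/u = 351.816 MeV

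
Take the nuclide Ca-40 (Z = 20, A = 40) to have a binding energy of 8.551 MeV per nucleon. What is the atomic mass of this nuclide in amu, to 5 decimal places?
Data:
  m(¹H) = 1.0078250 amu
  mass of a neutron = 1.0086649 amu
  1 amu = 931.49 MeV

39.96260 amu

Total binding energy = 40 × 8.551 = 342.040 MeV
Mass defect = 342.040 MeV / (931.49 MeV/amu) = 0.3671966 amu
Constituent mass = 20(1.0078250) + 20(1.0086649) = 40.3297980 amu
Atomic mass = 40.3297980 − 0.3671966 = 39.9626014 amu ≈ 39.96260 amu (to 5 decimal places)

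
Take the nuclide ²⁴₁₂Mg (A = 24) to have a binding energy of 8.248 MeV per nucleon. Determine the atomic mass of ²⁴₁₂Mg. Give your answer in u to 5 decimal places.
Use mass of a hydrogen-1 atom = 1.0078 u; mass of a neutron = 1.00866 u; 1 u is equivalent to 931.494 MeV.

23.98501 u

Total binding energy = 24 × 8.248 = 197.952 MeV
Mass defect = 197.952 MeV / (931.494 MeV/u) = 0.2125102 u
Constituent mass = 12(1.0078) + 12(1.00866) = 24.19752 u
Atomic mass = 24.19752 − 0.2125102 = 23.9850098 u ≈ 23.98501 u (to 5 decimal places)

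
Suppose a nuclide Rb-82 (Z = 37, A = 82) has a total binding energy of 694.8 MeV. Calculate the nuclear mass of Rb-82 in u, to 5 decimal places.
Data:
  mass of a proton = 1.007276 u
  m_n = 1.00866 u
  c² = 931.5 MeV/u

81.91302 u

Mass defect = 694.8 MeV / (931.5 MeV/u) = 0.7458937 u
Constituent mass = 37(1.007276) + 45(1.00866) = 82.658912 u
Nuclear mass = 82.658912 − 0.7458937 = 81.9130183 u ≈ 81.91302 u (to 5 decimal places)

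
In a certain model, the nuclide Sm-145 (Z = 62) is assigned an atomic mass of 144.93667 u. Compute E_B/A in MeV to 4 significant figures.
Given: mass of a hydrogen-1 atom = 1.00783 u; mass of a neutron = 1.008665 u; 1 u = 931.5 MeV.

8.146 MeV/nucleon

Mass of separated nucleons = 62(1.00783) + 83(1.008665) = 62.48546 + 83.719195 = 146.204655 u
Mass defect Δm = 146.204655 − 144.93667 = 1.267985 u
Binding energy = Δm·c² = 1.267985 × 931.5 MeV/u = 1181.13 MeV
Dividing by A = 145 gives 8.146 MeV per nucleon.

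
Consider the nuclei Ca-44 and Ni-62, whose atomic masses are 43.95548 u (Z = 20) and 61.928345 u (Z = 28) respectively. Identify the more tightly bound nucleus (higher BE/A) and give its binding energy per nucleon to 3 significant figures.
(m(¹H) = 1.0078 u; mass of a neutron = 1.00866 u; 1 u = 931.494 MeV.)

Ca-44: Σm = 20(1.0078) + 24(1.00866) = 44.36384 u; Δm = 0.40836 u; E_B = 380.38 MeV; E_B/A = 8.645 MeV
Ni-62: Σm = 28(1.0078) + 34(1.00866) = 62.51284 u; Δm = 0.584495 u; E_B = 544.454 MeV; E_B/A = 8.782 MeV
Ni-62 has the higher binding energy per nucleon, so it is the more tightly bound nucleus.

Ni-62; 8.78 MeV/nucleon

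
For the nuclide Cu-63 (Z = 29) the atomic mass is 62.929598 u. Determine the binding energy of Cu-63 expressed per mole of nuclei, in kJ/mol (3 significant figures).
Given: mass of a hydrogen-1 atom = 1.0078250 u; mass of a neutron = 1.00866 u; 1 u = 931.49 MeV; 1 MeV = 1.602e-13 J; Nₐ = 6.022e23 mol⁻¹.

5.32e+10 kJ/mol

Σm = 29·m(¹H) + 34·m_n = 29.2269250 + 34.29444 = 63.5213650 u
Δm = 63.5213650 − 62.929598 = 0.5917670 u
Binding energy = Δm·c² = 0.5917670 × 931.49 MeV/u = 551.225 MeV
Per nucleus in joules: 551.225 MeV × 1.602e-13 J/MeV = 8.8306e-11 J
Per mole: 8.8306e-11 J × 6.022e23 mol⁻¹ = 5.3178e+13 J/mol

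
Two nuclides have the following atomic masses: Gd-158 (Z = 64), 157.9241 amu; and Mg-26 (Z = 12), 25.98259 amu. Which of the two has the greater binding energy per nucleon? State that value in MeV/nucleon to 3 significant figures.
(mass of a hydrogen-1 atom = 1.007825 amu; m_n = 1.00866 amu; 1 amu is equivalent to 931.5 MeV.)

Gd-158: Σm = 64(1.007825) + 94(1.00866) = 159.314840 amu; Δm = 1.390740 amu; E_B = 1295.5 MeV; E_B/A = 8.199 MeV
Mg-26: Σm = 12(1.007825) + 14(1.00866) = 26.215140 amu; Δm = 0.232550 amu; E_B = 216.62 MeV; E_B/A = 8.332 MeV
Mg-26 has the higher binding energy per nucleon, so it is the more tightly bound nucleus.

Mg-26; 8.33 MeV/nucleon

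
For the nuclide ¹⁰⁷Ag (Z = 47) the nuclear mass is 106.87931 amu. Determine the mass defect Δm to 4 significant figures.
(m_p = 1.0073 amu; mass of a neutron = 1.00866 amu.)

With 47 protons and 60 neutrons (A = 107):
Total constituent mass: 47 × 1.0073 + 60 × 1.00866 = 107.86270 amu
The mass defect is 107.86270 − 106.87931 = 0.98339 amu.

0.9834 amu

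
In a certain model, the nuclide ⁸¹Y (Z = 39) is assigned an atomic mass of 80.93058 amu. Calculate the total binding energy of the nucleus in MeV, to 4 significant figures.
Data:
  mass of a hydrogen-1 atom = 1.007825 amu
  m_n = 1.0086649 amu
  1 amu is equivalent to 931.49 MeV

The nucleus contains 39 protons and 81 − 39 = 42 neutrons.
Σm = 39·m(¹H) + 42·m_n = 39.305175 + 42.3639258 = 81.6691008 amu
The mass defect is 81.6691008 − 80.93058 = 0.7385208 amu.
E_B = 0.7385208 × 931.49 = 687.925 MeV

687.9 MeV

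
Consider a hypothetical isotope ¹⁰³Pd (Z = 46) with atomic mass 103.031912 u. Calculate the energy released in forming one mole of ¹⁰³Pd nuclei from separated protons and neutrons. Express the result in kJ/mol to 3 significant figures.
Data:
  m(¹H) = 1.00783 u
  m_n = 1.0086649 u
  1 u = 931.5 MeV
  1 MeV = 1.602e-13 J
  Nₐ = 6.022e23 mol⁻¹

The nucleus contains 46 protons and 103 − 46 = 57 neutrons.
Total constituent mass: 46 × 1.00783 + 57 × 1.0086649 = 103.8540793 u
Mass defect Δm = 103.8540793 − 103.031912 = 0.8221673 u
E_B = 0.8221673 × 931.5 = 765.849 MeV
Per nucleus in joules: 765.849 MeV × 1.602e-13 J/MeV = 1.2269e-10 J
Per mole: 1.2269e-10 J × 6.022e23 mol⁻¹ = 7.3884e+13 J/mol

7.39e+10 kJ/mol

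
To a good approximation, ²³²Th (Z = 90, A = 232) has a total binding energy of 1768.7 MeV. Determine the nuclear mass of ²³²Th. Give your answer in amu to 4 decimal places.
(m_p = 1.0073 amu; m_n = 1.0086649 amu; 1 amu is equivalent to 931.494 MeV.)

Mass defect = 1768.7 MeV / (931.494 MeV/amu) = 1.898778 amu
Constituent mass = 90(1.0073) + 142(1.0086649) = 233.8874158 amu
Nuclear mass = 233.8874158 − 1.898778 = 231.9886378 amu ≈ 231.9886 amu (to 4 decimal places)

231.9886 amu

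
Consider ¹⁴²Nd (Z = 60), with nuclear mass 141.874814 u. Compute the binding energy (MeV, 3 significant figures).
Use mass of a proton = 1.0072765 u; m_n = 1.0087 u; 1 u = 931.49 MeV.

Z = 60, so N = A − Z = 142 − 60 = 82.
Total constituent mass: 60 × 1.0072765 + 82 × 1.0087 = 143.1499900 u
Mass defect Δm = 143.1499900 − 141.874814 = 1.2751760 u
Converting to energy: 1.2751760 u × 931.49 MeV/u = 1187.81 MeV

1190 MeV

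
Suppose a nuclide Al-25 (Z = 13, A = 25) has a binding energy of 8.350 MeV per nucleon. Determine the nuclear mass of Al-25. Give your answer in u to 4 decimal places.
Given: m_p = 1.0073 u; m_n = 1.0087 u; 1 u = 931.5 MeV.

Total binding energy = 25 × 8.350 = 208.750 MeV
Mass defect = 208.750 MeV / (931.5 MeV/u) = 0.224101 u
Constituent mass = 13(1.0073) + 12(1.0087) = 25.1993 u
Nuclear mass = 25.1993 − 0.224101 = 24.975199 u ≈ 24.9752 u (to 4 decimal places)

24.9752 u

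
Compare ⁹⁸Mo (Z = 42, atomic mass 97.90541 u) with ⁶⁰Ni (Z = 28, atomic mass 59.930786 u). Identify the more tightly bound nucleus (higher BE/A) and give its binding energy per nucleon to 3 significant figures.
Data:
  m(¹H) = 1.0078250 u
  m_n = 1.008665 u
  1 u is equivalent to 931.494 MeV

⁹⁸Mo: Σm = 42(1.0078250) + 56(1.008665) = 98.8138900 u; Δm = 0.9084800 u; E_B = 846.24 MeV; E_B/A = 8.635 MeV
⁶⁰Ni: Σm = 28(1.0078250) + 32(1.008665) = 60.4963800 u; Δm = 0.5655940 u; E_B = 526.85 MeV; E_B/A = 8.781 MeV
⁶⁰Ni has the higher binding energy per nucleon, so it is the more tightly bound nucleus.

⁶⁰Ni; 8.78 MeV/nucleon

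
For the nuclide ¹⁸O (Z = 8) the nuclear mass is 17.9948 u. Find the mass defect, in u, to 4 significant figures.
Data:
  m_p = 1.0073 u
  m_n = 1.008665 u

0.1503 u

Σm = 8·m_p + 10·m_n = 8.0584 + 10.086650 = 18.145050 u
The mass defect is 18.145050 − 17.9948 = 0.150250 u.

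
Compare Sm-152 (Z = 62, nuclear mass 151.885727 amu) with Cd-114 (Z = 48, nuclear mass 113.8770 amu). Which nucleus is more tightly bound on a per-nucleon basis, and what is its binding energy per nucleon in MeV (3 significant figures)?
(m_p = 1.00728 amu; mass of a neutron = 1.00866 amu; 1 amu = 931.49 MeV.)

Sm-152: Σm = 62(1.00728) + 90(1.00866) = 153.23076 amu; Δm = 1.345033 amu; E_B = 1252.9 MeV; E_B/A = 8.243 MeV
Cd-114: Σm = 48(1.00728) + 66(1.00866) = 114.92100 amu; Δm = 1.04400 amu; E_B = 972.476 MeV; E_B/A = 8.530 MeV
Cd-114 has the higher binding energy per nucleon, so it is the more tightly bound nucleus.

Cd-114; 8.53 MeV/nucleon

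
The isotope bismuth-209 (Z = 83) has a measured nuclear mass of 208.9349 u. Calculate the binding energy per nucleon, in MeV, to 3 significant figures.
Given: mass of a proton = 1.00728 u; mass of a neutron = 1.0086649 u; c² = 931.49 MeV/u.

With 83 protons and 126 neutrons (A = 209):
Mass of separated nucleons = 83(1.00728) + 126(1.0086649) = 83.60424 + 127.0917774 = 210.6960174 u
Mass defect Δm = 210.6960174 − 208.9349 = 1.7611174 u
Converting to energy: 1.7611174 u × 931.49 MeV/u = 1640.46 MeV
Per nucleon: 1640.46 / 209 = 7.849 MeV

7.85 MeV/nucleon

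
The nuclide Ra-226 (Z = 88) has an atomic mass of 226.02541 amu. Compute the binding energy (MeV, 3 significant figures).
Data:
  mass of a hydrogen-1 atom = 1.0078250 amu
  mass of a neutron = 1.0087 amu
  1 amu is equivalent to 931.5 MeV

1740 MeV

Mass of separated nucleons = 88(1.0078250) + 138(1.0087) = 88.6886000 + 139.2006 = 227.8892000 amu
The mass defect is 227.8892000 − 226.02541 = 1.8637900 amu.
Converting to energy: 1.8637900 amu × 931.5 MeV/amu = 1736.12 MeV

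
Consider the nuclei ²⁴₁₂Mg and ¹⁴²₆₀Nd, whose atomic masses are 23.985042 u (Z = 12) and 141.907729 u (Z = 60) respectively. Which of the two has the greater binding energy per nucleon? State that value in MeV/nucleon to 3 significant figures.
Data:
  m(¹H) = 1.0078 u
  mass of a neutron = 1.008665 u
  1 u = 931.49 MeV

²⁴₁₂Mg: Σm = 12(1.0078) + 12(1.008665) = 24.197580 u; Δm = 0.212538 u; E_B = 197.98 MeV; E_B/A = 8.249 MeV
¹⁴²₆₀Nd: Σm = 60(1.0078) + 82(1.008665) = 143.178530 u; Δm = 1.270801 u; E_B = 1183.7 MeV; E_B/A = 8.336 MeV
¹⁴²₆₀Nd has the higher binding energy per nucleon, so it is the more tightly bound nucleus.

¹⁴²₆₀Nd; 8.34 MeV/nucleon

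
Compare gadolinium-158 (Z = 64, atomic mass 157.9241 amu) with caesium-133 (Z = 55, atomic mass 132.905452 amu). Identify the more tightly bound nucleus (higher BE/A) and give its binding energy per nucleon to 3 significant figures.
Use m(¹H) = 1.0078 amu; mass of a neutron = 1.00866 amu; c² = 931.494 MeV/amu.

gadolinium-158: Σm = 64(1.0078) + 94(1.00866) = 159.31324 amu; Δm = 1.38914 amu; E_B = 1294.0 MeV; E_B/A = 8.190 MeV
caesium-133: Σm = 55(1.0078) + 78(1.00866) = 134.10448 amu; Δm = 1.199028 amu; E_B = 1116.9 MeV; E_B/A = 8.398 MeV
caesium-133 has the higher binding energy per nucleon, so it is the more tightly bound nucleus.

caesium-133; 8.40 MeV/nucleon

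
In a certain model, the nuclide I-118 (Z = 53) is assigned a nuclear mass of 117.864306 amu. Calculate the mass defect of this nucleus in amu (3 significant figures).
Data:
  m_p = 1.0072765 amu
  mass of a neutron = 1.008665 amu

Σm = 53·m_p + 65·m_n = 53.3856545 + 65.563225 = 118.9488795 amu
Δm = 118.9488795 − 117.864306 = 1.0845735 amu

1.08 amu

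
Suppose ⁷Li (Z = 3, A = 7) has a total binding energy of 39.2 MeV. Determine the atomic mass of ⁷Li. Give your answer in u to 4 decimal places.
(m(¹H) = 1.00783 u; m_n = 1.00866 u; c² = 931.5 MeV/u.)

7.0160 u

Mass defect = 39.2 MeV / (931.5 MeV/u) = 0.042083 u
Constituent mass = 3(1.00783) + 4(1.00866) = 7.05813 u
Atomic mass = 7.05813 − 0.042083 = 7.016047 u ≈ 7.0160 u (to 4 decimal places)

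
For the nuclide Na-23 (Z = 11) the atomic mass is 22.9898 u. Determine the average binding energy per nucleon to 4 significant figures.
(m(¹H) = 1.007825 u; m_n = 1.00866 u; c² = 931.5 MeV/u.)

Mass of separated nucleons = 11(1.007825) + 12(1.00866) = 11.086075 + 12.10392 = 23.189995 u
The mass defect is 23.189995 − 22.9898 = 0.200195 u.
Binding energy = Δm·c² = 0.200195 × 931.5 MeV/u = 186.482 MeV
BE/A = 186.482 MeV / 23 = 8.108 MeV/nucleon

8.108 MeV/nucleon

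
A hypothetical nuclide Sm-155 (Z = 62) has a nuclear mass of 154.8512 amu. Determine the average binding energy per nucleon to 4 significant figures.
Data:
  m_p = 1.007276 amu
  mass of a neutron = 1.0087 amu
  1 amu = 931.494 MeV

8.468 MeV/nucleon

With 62 protons and 93 neutrons (A = 155):
Σm = 62·m_p + 93·m_n = 62.451112 + 93.8091 = 156.260212 amu
Mass defect Δm = 156.260212 − 154.8512 = 1.409012 amu
E_B = 1.409012 × 931.494 = 1312.49 MeV
Dividing by A = 155 gives 8.468 MeV per nucleon.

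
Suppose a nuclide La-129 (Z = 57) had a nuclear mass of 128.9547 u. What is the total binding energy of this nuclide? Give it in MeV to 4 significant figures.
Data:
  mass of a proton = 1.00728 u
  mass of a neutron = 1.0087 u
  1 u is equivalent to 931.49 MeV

1012 MeV

With 57 protons and 72 neutrons (A = 129):
Mass of separated nucleons = 57(1.00728) + 72(1.0087) = 57.41496 + 72.6264 = 130.04136 u
Δm = 130.04136 − 128.9547 = 1.08666 u
Binding energy = Δm·c² = 1.08666 × 931.49 MeV/u = 1012.21 MeV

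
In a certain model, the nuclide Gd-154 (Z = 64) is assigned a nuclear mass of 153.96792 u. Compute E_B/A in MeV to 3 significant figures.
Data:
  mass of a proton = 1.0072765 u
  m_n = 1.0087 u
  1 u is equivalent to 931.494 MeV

The nucleus contains 64 protons and 154 − 64 = 90 neutrons.
Total constituent mass: 64 × 1.0072765 + 90 × 1.0087 = 155.2486960 u
Mass defect Δm = 155.2486960 − 153.96792 = 1.2807760 u
E_B = 1.2807760 × 931.494 = 1193.04 MeV
BE/A = 1193.04 MeV / 154 = 7.747 MeV/nucleon

7.75 MeV/nucleon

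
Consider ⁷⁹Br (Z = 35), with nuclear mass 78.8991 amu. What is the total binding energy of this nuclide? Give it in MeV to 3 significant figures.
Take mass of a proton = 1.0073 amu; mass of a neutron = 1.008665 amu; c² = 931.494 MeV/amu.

687 MeV

Σm = 35·m_p + 44·m_n = 35.2555 + 44.381260 = 79.636760 amu
Δm = 79.636760 − 78.8991 = 0.737660 amu
Binding energy = Δm·c² = 0.737660 × 931.494 MeV/amu = 687.126 MeV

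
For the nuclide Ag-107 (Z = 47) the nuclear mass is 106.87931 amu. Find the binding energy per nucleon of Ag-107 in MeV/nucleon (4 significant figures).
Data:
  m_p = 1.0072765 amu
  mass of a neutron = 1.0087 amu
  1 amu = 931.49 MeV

Mass of separated nucleons = 47(1.0072765) + 60(1.0087) = 47.3419955 + 60.5220 = 107.8639955 amu
Mass defect Δm = 107.8639955 − 106.87931 = 0.9846855 amu
Binding energy = Δm·c² = 0.9846855 × 931.49 MeV/amu = 917.225 MeV
BE/A = 917.225 MeV / 107 = 8.572 MeV/nucleon

8.572 MeV/nucleon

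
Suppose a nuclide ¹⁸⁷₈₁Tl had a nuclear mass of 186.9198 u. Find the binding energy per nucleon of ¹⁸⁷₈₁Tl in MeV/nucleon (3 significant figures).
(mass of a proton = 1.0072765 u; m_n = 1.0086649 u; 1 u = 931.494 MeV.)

7.91 MeV/nucleon

Z = 81, so N = A − Z = 187 − 81 = 106.
Σm = 81·m_p + 106·m_n = 81.5893965 + 106.9184794 = 188.5078759 u
The mass defect is 188.5078759 − 186.9198 = 1.5880759 u.
Binding energy = Δm·c² = 1.5880759 × 931.494 MeV/u = 1479.28 MeV
Per nucleon: 1479.28 / 187 = 7.911 MeV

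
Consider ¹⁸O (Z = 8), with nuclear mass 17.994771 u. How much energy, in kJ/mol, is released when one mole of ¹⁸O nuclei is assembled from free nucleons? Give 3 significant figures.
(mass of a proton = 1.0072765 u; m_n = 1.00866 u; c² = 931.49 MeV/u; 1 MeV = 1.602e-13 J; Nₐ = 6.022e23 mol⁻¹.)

1.35e+10 kJ/mol

Total constituent mass: 8 × 1.0072765 + 10 × 1.00866 = 18.1448120 u
Δm = 18.1448120 − 17.994771 = 0.1500410 u
Binding energy = Δm·c² = 0.1500410 × 931.49 MeV/u = 139.762 MeV
Per nucleus in joules: 139.762 MeV × 1.602e-13 J/MeV = 2.2390e-11 J
Per mole: 2.2390e-11 J × 6.022e23 mol⁻¹ = 1.3483e+13 J/mol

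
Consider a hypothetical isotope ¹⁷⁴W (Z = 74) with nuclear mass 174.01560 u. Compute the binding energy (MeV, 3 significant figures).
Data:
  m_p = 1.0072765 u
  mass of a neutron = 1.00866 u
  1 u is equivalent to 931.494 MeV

1290 MeV

With 74 protons and 100 neutrons (A = 174):
Mass of separated nucleons = 74(1.0072765) + 100(1.00866) = 74.5384610 + 100.86600 = 175.4044610 u
The mass defect is 175.4044610 − 174.01560 = 1.3888610 u.
Converting to energy: 1.3888610 u × 931.494 MeV/u = 1293.72 MeV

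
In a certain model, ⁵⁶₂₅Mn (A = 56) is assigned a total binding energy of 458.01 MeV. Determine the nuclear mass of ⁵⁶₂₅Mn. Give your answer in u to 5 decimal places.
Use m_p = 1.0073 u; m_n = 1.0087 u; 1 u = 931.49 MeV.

Mass defect = 458.01 MeV / (931.49 MeV/u) = 0.4916961 u
Constituent mass = 25(1.0073) + 31(1.0087) = 56.4522 u
Nuclear mass = 56.4522 − 0.4916961 = 55.9605039 u ≈ 55.96050 u (to 5 decimal places)

55.96050 u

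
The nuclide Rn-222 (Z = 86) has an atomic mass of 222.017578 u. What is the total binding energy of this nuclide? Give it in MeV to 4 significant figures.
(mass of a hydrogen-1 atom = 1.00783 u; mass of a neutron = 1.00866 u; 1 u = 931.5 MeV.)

Z = 86, so N = A − Z = 222 − 86 = 136.
Σm = 86·m(¹H) + 136·m_n = 86.67338 + 137.17776 = 223.85114 u
Mass defect Δm = 223.85114 − 222.017578 = 1.833562 u
Binding energy = Δm·c² = 1.833562 × 931.5 MeV/u = 1707.96 MeV

1708 MeV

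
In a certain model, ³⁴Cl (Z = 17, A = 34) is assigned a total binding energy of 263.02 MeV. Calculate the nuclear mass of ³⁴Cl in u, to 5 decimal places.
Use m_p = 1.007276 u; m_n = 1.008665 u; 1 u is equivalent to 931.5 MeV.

33.98864 u

Mass defect = 263.02 MeV / (931.5 MeV/u) = 0.2823618 u
Constituent mass = 17(1.007276) + 17(1.008665) = 34.270997 u
Nuclear mass = 34.270997 − 0.2823618 = 33.9886352 u ≈ 33.98864 u (to 5 decimal places)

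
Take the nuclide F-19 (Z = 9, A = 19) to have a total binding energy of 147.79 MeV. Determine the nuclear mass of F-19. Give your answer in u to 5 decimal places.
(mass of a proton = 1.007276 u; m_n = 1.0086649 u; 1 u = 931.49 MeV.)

Mass defect = 147.79 MeV / (931.49 MeV/u) = 0.1586598 u
Constituent mass = 9(1.007276) + 10(1.0086649) = 19.1521330 u
Nuclear mass = 19.1521330 − 0.1586598 = 18.9934732 u ≈ 18.99347 u (to 5 decimal places)

18.99347 u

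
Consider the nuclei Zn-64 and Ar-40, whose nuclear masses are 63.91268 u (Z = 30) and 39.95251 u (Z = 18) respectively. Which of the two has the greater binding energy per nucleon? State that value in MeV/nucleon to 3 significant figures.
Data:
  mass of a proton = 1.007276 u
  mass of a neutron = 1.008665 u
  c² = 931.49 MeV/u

Zn-64: Σm = 30(1.007276) + 34(1.008665) = 64.512890 u; Δm = 0.600210 u; E_B = 559.09 MeV; E_B/A = 8.736 MeV
Ar-40: Σm = 18(1.007276) + 22(1.008665) = 40.321598 u; Δm = 0.369088 u; E_B = 343.80 MeV; E_B/A = 8.595 MeV
Zn-64 has the higher binding energy per nucleon, so it is the more tightly bound nucleus.

Zn-64; 8.74 MeV/nucleon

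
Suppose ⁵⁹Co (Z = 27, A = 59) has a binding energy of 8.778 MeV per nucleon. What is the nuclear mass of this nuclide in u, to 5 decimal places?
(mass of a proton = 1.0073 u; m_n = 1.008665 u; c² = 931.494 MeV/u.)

58.91839 u

Total binding energy = 59 × 8.778 = 517.902 MeV
Mass defect = 517.902 MeV / (931.494 MeV/u) = 0.5559907 u
Constituent mass = 27(1.0073) + 32(1.008665) = 59.474380 u
Nuclear mass = 59.474380 − 0.5559907 = 58.9183893 u ≈ 58.91839 u (to 5 decimal places)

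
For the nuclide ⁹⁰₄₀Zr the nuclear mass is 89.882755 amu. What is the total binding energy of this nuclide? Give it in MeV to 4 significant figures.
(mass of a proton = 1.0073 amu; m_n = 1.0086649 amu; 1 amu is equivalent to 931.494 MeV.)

784.8 MeV

Z = 40, so N = A − Z = 90 − 40 = 50.
Total constituent mass: 40 × 1.0073 + 50 × 1.0086649 = 90.7252450 amu
Δm = 90.7252450 − 89.882755 = 0.8424900 amu
Binding energy = Δm·c² = 0.8424900 × 931.494 MeV/amu = 784.774 MeV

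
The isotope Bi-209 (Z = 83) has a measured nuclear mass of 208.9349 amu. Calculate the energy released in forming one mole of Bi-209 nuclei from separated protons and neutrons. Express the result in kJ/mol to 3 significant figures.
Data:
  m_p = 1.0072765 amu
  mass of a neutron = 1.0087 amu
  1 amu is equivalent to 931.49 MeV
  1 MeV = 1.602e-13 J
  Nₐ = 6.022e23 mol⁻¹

1.59e+11 kJ/mol

Total constituent mass: 83 × 1.0072765 + 126 × 1.0087 = 210.7001495 amu
Δm = 210.7001495 − 208.9349 = 1.7652495 amu
E_B = 1.7652495 × 931.49 = 1644.31 MeV
Per nucleus in joules: 1644.31 MeV × 1.602e-13 J/MeV = 2.6342e-10 J
Per mole: 2.6342e-10 J × 6.022e23 mol⁻¹ = 1.5863e+14 J/mol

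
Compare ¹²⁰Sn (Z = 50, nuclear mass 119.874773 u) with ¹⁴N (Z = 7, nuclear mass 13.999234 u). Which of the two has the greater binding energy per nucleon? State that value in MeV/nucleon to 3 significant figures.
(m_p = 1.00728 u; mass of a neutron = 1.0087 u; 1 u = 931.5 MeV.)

¹²⁰Sn: Σm = 50(1.00728) + 70(1.0087) = 120.97300 u; Δm = 1.098227 u; E_B = 1022.9985 MeV; E_B/A = 8.52499 MeV
¹⁴N: Σm = 7(1.00728) + 7(1.0087) = 14.11186 u; Δm = 0.112626 u; E_B = 104.91 MeV; E_B/A = 7.494 MeV
¹²⁰Sn has the higher binding energy per nucleon, so it is the more tightly bound nucleus.

¹²⁰Sn; 8.52 MeV/nucleon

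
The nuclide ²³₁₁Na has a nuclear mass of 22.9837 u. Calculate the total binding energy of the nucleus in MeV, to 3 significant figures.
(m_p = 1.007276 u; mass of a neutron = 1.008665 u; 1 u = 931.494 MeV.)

Z = 11, so N = A − Z = 23 − 11 = 12.
Mass of separated nucleons = 11(1.007276) + 12(1.008665) = 11.080036 + 12.103980 = 23.184016 u
Δm = 23.184016 − 22.9837 = 0.200316 u
E_B = 0.200316 × 931.494 = 186.593 MeV

187 MeV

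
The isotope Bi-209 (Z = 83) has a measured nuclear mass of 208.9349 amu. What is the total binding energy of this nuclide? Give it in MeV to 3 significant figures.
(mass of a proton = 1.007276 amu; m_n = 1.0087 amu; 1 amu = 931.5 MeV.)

Z = 83, so N = A − Z = 209 − 83 = 126.
Total constituent mass: 83 × 1.007276 + 126 × 1.0087 = 210.700108 amu
The mass defect is 210.700108 − 208.9349 = 1.765208 amu.
Binding energy = Δm·c² = 1.765208 × 931.5 MeV/amu = 1644.29 MeV

1640 MeV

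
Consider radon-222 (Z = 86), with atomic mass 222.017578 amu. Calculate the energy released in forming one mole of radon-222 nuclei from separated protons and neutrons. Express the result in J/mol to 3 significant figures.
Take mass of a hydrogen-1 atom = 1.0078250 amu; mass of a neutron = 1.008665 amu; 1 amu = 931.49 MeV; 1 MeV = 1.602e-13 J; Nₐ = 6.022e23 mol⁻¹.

With 86 protons and 136 neutrons (A = 222):
Σm = 86·m(¹H) + 136·m_n = 86.6729500 + 137.178440 = 223.8513900 amu
Δm = 223.8513900 − 222.017578 = 1.8338120 amu
Converting to energy: 1.8338120 amu × 931.49 MeV/amu = 1708.18 MeV
Per nucleus in joules: 1708.18 MeV × 1.602e-13 J/MeV = 2.7365e-10 J
Per mole: 2.7365e-10 J × 6.022e23 mol⁻¹ = 1.6479e+14 J/mol

1.65e+14 J/mol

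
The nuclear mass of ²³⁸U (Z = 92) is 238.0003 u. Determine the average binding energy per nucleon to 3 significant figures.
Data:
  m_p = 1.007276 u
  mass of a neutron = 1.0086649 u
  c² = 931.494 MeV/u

7.57 MeV/nucleon

The nucleus contains 92 protons and 238 − 92 = 146 neutrons.
Total constituent mass: 92 × 1.007276 + 146 × 1.0086649 = 239.9344674 u
Mass defect Δm = 239.9344674 − 238.0003 = 1.9341674 u
Converting to energy: 1.9341674 u × 931.494 MeV/u = 1801.67 MeV
Dividing by A = 238 gives 7.570 MeV per nucleon.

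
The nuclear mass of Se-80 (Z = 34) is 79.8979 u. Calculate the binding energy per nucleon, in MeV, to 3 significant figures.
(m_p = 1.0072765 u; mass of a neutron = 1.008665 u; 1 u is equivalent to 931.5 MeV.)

Z = 34, so N = A − Z = 80 − 34 = 46.
Total constituent mass: 34 × 1.0072765 + 46 × 1.008665 = 80.6459910 u
The mass defect is 80.6459910 − 79.8979 = 0.7480910 u.
E_B = 0.7480910 × 931.5 = 696.847 MeV
BE/A = 696.847 MeV / 80 = 8.711 MeV/nucleon

8.71 MeV/nucleon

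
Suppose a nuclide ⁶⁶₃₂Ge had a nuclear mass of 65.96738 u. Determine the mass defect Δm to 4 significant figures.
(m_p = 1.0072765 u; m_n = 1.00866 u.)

0.5599 u

With 32 protons and 34 neutrons (A = 66):
Σm = 32·m_p + 34·m_n = 32.2328480 + 34.29444 = 66.5272880 u
Δm = 66.5272880 − 65.96738 = 0.5599080 u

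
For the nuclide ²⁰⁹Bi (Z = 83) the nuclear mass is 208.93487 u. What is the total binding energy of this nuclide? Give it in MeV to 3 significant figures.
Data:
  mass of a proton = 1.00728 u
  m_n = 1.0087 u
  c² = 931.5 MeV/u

The nucleus contains 83 protons and 209 − 83 = 126 neutrons.
Σm = 83·m_p + 126·m_n = 83.60424 + 127.0962 = 210.70044 u
Δm = 210.70044 − 208.93487 = 1.76557 u
E_B = 1.76557 × 931.5 = 1644.63 MeV

1640 MeV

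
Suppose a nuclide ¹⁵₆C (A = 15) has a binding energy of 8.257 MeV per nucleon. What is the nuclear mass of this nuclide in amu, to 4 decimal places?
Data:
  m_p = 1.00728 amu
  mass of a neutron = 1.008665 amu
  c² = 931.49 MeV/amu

14.9887 amu

Total binding energy = 15 × 8.257 = 123.855 MeV
Mass defect = 123.855 MeV / (931.49 MeV/amu) = 0.132964 amu
Constituent mass = 6(1.00728) + 9(1.008665) = 15.121665 amu
Nuclear mass = 15.121665 − 0.132964 = 14.988701 amu ≈ 14.9887 amu (to 4 decimal places)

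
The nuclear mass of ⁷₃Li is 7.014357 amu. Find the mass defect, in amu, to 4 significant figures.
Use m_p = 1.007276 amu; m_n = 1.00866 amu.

Σm = 3·m_p + 4·m_n = 3.021828 + 4.03464 = 7.056468 amu
Mass defect Δm = 7.056468 − 7.014357 = 0.042111 amu

0.04211 amu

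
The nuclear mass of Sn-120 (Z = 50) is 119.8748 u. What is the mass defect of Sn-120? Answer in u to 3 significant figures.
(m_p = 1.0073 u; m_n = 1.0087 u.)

1.10 u

Total constituent mass: 50 × 1.0073 + 70 × 1.0087 = 120.9740 u
Δm = 120.9740 − 119.8748 = 1.0992 u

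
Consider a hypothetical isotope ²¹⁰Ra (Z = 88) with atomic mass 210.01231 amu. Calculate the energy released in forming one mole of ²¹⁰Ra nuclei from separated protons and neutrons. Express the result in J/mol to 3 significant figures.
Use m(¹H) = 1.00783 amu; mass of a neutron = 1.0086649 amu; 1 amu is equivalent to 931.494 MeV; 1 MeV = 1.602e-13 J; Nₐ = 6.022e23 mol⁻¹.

Total constituent mass: 88 × 1.00783 + 122 × 1.0086649 = 211.7461578 amu
Mass defect Δm = 211.7461578 − 210.01231 = 1.7338478 amu
E_B = 1.7338478 × 931.494 = 1615.07 MeV
Per nucleus in joules: 1615.07 MeV × 1.602e-13 J/MeV = 2.5873e-10 J
Per mole: 2.5873e-10 J × 6.022e23 mol⁻¹ = 1.5581e+14 J/mol

1.56e+14 J/mol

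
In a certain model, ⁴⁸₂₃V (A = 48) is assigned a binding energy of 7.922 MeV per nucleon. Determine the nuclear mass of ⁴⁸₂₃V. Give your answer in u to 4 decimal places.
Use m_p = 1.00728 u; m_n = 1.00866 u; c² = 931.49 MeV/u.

47.9757 u

Total binding energy = 48 × 7.922 = 380.256 MeV
Mass defect = 380.256 MeV / (931.49 MeV/u) = 0.408223 u
Constituent mass = 23(1.00728) + 25(1.00866) = 48.38394 u
Nuclear mass = 48.38394 − 0.408223 = 47.975717 u ≈ 47.9757 u (to 4 decimal places)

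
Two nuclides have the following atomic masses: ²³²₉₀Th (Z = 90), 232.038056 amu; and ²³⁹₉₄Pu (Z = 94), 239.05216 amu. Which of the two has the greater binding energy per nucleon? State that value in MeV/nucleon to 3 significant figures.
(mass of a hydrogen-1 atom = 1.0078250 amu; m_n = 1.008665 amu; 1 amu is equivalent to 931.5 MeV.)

²³²₉₀Th: Σm = 90(1.0078250) + 142(1.008665) = 233.9346800 amu; Δm = 1.8966240 amu; E_B = 1766.7 MeV; E_B/A = 7.615 MeV
²³⁹₉₄Pu: Σm = 94(1.0078250) + 145(1.008665) = 240.9919750 amu; Δm = 1.9398150 amu; E_B = 1806.9 MeV; E_B/A = 7.560 MeV
²³²₉₀Th has the higher binding energy per nucleon, so it is the more tightly bound nucleus.

²³²₉₀Th; 7.62 MeV/nucleon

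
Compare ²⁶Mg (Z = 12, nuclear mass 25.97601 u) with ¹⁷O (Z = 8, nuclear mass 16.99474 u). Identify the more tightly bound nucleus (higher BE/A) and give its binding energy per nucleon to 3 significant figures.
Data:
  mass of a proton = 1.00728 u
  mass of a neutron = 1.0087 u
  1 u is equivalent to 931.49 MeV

²⁶Mg; 8.35 MeV/nucleon

²⁶Mg: Σm = 12(1.00728) + 14(1.0087) = 26.20916 u; Δm = 0.23315 u; E_B = 217.18 MeV; E_B/A = 8.353 MeV
¹⁷O: Σm = 8(1.00728) + 9(1.0087) = 17.13654 u; Δm = 0.14180 u; E_B = 132.09 MeV; E_B/A = 7.770 MeV
²⁶Mg has the higher binding energy per nucleon, so it is the more tightly bound nucleus.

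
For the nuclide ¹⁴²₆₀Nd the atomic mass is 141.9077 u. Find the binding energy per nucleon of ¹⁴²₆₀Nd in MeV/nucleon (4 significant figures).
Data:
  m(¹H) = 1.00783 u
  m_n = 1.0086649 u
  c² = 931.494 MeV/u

8.348 MeV/nucleon

Total constituent mass: 60 × 1.00783 + 82 × 1.0086649 = 143.1803218 u
Mass defect Δm = 143.1803218 − 141.9077 = 1.2726218 u
E_B = 1.2726218 × 931.494 = 1185.44 MeV
Dividing by A = 142 gives 8.348 MeV per nucleon.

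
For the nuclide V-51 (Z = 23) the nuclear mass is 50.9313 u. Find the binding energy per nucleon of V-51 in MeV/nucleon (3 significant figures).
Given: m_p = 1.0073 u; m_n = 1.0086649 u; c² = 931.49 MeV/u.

8.75 MeV/nucleon

Total constituent mass: 23 × 1.0073 + 28 × 1.0086649 = 51.4105172 u
Δm = 51.4105172 − 50.9313 = 0.4792172 u
E_B = 0.4792172 × 931.49 = 446.386 MeV
BE/A = 446.386 MeV / 51 = 8.753 MeV/nucleon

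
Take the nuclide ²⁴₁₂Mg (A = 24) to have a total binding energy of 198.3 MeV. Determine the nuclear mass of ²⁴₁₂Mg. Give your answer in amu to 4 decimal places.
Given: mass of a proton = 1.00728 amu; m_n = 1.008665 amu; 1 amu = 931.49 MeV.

23.9785 amu

Mass defect = 198.3 MeV / (931.49 MeV/amu) = 0.212885 amu
Constituent mass = 12(1.00728) + 12(1.008665) = 24.191340 amu
Nuclear mass = 24.191340 − 0.212885 = 23.978455 amu ≈ 23.9785 amu (to 4 decimal places)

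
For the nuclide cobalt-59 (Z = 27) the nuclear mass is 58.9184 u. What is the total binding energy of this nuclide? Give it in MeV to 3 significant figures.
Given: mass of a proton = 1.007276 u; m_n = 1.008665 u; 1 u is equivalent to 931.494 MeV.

517 MeV

Σm = 27·m_p + 32·m_n = 27.196452 + 32.277280 = 59.473732 u
Mass defect Δm = 59.473732 − 58.9184 = 0.555332 u
E_B = 0.555332 × 931.494 = 517.288 MeV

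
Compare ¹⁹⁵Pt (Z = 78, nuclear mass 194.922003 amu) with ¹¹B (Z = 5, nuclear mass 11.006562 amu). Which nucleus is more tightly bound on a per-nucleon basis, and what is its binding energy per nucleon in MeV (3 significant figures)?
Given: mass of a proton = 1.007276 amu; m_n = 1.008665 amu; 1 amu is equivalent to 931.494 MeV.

¹⁹⁵Pt: Σm = 78(1.007276) + 117(1.008665) = 196.581333 amu; Δm = 1.659330 amu; E_B = 1545.66 MeV; E_B/A = 7.926 MeV
¹¹B: Σm = 5(1.007276) + 6(1.008665) = 11.088370 amu; Δm = 0.081808 amu; E_B = 76.204 MeV; E_B/A = 6.928 MeV
¹⁹⁵Pt has the higher binding energy per nucleon, so it is the more tightly bound nucleus.

¹⁹⁵Pt; 7.93 MeV/nucleon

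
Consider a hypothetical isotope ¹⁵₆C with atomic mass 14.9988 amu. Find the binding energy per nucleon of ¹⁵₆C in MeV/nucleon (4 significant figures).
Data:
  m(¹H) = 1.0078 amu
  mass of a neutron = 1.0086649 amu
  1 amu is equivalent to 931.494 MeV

7.824 MeV/nucleon

Z = 6, so N = A − Z = 15 − 6 = 9.
Total constituent mass: 6 × 1.0078 + 9 × 1.0086649 = 15.1247841 amu
Mass defect Δm = 15.1247841 − 14.9988 = 0.1259841 amu
E_B = 0.1259841 × 931.494 = 117.353 MeV
BE/A = 117.353 MeV / 15 = 7.824 MeV/nucleon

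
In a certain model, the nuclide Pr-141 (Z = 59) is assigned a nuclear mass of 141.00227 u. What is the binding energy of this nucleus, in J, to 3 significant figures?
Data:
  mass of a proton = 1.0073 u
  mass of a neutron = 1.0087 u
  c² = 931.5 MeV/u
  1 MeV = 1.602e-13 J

1.70e-10 J

The nucleus contains 59 protons and 141 − 59 = 82 neutrons.
Mass of separated nucleons = 59(1.0073) + 82(1.0087) = 59.4307 + 82.7134 = 142.1441 u
The mass defect is 142.1441 − 141.00227 = 1.14183 u.
Binding energy = Δm·c² = 1.14183 × 931.5 MeV/u = 1063.61 MeV
In joules: 1063.61 MeV × 1.602e-13 J/MeV = 1.7039e-10 J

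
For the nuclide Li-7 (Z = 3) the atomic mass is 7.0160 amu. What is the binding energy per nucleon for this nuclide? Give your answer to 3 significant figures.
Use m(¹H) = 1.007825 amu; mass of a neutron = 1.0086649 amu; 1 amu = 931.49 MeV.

5.61 MeV/nucleon

With 3 protons and 4 neutrons (A = 7):
Mass of separated nucleons = 3(1.007825) + 4(1.0086649) = 3.023475 + 4.0346596 = 7.0581346 amu
Mass defect Δm = 7.0581346 − 7.0160 = 0.0421346 amu
E_B = 0.0421346 × 931.49 = 39.2480 MeV
BE/A = 39.2480 MeV / 7 = 5.607 MeV/nucleon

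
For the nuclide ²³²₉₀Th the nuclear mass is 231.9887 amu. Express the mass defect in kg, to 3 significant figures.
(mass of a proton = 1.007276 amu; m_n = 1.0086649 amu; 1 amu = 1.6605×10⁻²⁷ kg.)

Σm = 90·m_p + 142·m_n = 90.654840 + 143.2304158 = 233.8852558 amu
The mass defect is 233.8852558 − 231.9887 = 1.8965558 amu.
In SI units: 1.8965558 amu × 1.6605×10⁻²⁷ kg/amu = 3.1492e-27 kg

3.15e-27 kg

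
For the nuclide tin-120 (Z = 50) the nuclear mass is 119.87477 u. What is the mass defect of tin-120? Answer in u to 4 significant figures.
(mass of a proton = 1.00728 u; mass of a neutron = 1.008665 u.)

1.096 u

With 50 protons and 70 neutrons (A = 120):
Σm = 50·m_p + 70·m_n = 50.36400 + 70.606550 = 120.970550 u
Mass defect Δm = 120.970550 − 119.87477 = 1.095780 u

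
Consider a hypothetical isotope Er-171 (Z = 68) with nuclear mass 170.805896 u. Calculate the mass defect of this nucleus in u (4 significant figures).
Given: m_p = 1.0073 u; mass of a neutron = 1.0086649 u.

Z = 68, so N = A − Z = 171 − 68 = 103.
Mass of separated nucleons = 68(1.0073) + 103(1.0086649) = 68.4964 + 103.8924847 = 172.3888847 u
Δm = 172.3888847 − 170.805896 = 1.5829887 u

1.583 u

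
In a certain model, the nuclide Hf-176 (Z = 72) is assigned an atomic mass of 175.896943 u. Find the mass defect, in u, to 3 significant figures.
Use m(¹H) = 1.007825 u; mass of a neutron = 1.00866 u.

Z = 72, so N = A − Z = 176 − 72 = 104.
Total constituent mass: 72 × 1.007825 + 104 × 1.00866 = 177.464040 u
The mass defect is 177.464040 − 175.896943 = 1.567097 u.

1.57 u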